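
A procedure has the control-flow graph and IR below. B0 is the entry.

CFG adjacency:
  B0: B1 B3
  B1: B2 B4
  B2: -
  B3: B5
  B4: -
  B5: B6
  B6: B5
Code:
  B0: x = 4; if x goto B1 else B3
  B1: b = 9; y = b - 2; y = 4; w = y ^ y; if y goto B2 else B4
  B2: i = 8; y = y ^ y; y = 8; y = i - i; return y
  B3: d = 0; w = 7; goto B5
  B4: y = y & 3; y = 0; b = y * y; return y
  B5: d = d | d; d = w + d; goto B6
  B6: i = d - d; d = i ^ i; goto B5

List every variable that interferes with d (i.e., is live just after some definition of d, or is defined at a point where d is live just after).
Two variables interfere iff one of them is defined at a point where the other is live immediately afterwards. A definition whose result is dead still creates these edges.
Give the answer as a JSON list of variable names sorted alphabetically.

Per-block:
  B0: {x} / ∅
  B1: {b,w,y} / ∅
  B2: {i,y} / {y}
  B3: {d,w} / ∅
  B4: {b,y} / {y}
  B5: {d} / {d,w}
  B6: {d,i} / {d}

Live sets:
  B0 li=∅ lo=∅
  B1 li=∅ lo={y}
  B2 li={y} lo=∅
  B3 li=∅ lo={d,w}
  B4 li={y} lo=∅
  B5 li={d,w} lo={d,w}
  B6 li={d,w} lo={d,w}

Conflict graph:
  b: {y}
  d: {w}
  i: {w,y}
  w: {d,i,y}
  x: ∅
  y: {b,i,w}

N(d) = ["w"]

Answer: ["w"]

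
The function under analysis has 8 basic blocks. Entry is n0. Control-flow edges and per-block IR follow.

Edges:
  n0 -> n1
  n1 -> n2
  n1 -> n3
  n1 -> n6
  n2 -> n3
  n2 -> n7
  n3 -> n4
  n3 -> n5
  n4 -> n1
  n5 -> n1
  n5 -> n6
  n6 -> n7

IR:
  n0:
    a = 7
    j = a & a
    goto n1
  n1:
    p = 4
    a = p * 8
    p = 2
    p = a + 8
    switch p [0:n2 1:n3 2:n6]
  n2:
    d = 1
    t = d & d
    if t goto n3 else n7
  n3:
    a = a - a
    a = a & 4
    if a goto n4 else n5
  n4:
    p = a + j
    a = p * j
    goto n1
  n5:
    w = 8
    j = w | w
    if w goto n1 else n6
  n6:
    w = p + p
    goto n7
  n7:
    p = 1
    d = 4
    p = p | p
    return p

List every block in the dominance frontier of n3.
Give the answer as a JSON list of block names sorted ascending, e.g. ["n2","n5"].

Answer: ["n1", "n6"]

Derivation:
idom tree: n1←n0 n2←n1 n3←n1 n4←n3 n5←n3 n6←n1 n7←n1
Join-block Dom:
  n1: preds {n0,n4,n5}: {n0} ∩ {n0,n1,n3,n4} ∩ {n0,n1,n3,n5} = {n0}; idom=n0
  n3: preds {n1,n2}: {n0,n1} ∩ {n0,n1,n2} = {n0,n1}; idom=n1
  n6: preds {n1,n5}: {n0,n1} ∩ {n0,n1,n3,n5} = {n0,n1}; idom=n1
  n7: preds {n2,n6}: {n0,n1,n2} ∩ {n0,n1,n6} = {n0,n1}; idom=n1

DF derivation:
  join n1 pred n0: · stop@n0
  join n1 pred n4: n4→n3→n1 stop@n0
  join n1 pred n5: n5→n3→n1 stop@n0
  join n3 pred n1: · stop@n1
  join n3 pred n2: n2 stop@n1
  join n6 pred n1: · stop@n1
  join n6 pred n5: n5→n3 stop@n1
  join n7 pred n2: n2 stop@n1
  join n7 pred n6: n6 stop@n1
  n0: DF=∅
  n1: DF={n1}
  n2: DF={n3,n7}
  n3: DF={n1,n6}
  n4: DF={n1}
  n5: DF={n1,n6}
  n6: DF={n7}
  n7: DF=∅

DF(n3) = ["n1", "n6"]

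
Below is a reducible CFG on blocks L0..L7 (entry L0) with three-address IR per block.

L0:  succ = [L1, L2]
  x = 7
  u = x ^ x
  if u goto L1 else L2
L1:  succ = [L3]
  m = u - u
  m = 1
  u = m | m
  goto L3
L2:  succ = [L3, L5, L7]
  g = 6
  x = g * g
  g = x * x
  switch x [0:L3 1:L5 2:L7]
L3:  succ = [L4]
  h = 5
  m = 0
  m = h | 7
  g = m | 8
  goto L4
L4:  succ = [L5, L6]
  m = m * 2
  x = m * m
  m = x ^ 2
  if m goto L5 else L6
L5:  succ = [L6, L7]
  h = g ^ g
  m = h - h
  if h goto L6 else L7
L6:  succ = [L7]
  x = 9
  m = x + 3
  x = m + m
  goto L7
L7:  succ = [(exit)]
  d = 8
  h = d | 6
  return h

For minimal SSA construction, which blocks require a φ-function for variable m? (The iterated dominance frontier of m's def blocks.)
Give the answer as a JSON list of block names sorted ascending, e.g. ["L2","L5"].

idom tree: L1←L0 L2←L0 L3←L0 L4←L3 L5←L0 L6←L0 L7←L0
Dom∩ at merges:
  L3: preds {L1,L2}: {L0,L1} ∩ {L0,L2} = {L0}; idom=L0
  L5: preds {L2,L4}: {L0,L2} ∩ {L0,L3,L4} = {L0}; idom=L0
  L6: preds {L4,L5}: {L0,L3,L4} ∩ {L0,L5} = {L0}; idom=L0
  L7: preds {L2,L5,L6}: {L0,L2} ∩ {L0,L5} ∩ {L0,L6} = {L0}; idom=L0

DF walk-up:
  join L3 pred L1: L1 stop@L0
  join L3 pred L2: L2 stop@L0
  join L5 pred L2: L2 stop@L0
  join L5 pred L4: L4→L3 stop@L0
  join L6 pred L4: L4→L3 stop@L0
  join L6 pred L5: L5 stop@L0
  join L7 pred L2: L2 stop@L0
  join L7 pred L5: L5 stop@L0
  join L7 pred L6: L6 stop@L0
  L0 → ∅
  L1 → {L3}
  L2 → {L3,L5,L7}
  L3 → {L5,L6}
  L4 → {L5,L6}
  L5 → {L6,L7}
  L6 → {L7}
  L7 → ∅

φ for m: defs {L1,L3,L4,L5,L6}
  DF⁺ = {L3,L5,L6,L7}

Answer: ["L3", "L5", "L6", "L7"]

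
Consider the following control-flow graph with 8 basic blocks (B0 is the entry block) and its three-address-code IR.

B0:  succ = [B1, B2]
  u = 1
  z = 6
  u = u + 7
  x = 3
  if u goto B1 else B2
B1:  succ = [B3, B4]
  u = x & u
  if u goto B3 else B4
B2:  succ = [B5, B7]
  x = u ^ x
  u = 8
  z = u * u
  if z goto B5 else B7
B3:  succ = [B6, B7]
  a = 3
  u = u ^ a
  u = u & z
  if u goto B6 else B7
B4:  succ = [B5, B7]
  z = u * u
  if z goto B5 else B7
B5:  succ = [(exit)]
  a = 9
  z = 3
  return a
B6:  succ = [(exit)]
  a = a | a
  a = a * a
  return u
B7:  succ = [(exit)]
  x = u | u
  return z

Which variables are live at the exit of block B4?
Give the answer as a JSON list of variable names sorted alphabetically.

def/use:
  B0: def={u,x,z} ue=∅
  B1: def={u} ue={u,x}
  B2: def={u,x,z} ue={u,x}
  B3: def={a,u} ue={u,z}
  B4: def={z} ue={u}
  B5: def={a,z} ue=∅
  B6: def={a} ue={a,u}
  B7: def={x} ue={u,z}

Backward fixpoint:
  B0: in=∅ out={u,x,z}
  B1: in={u,x,z} out={u,z}
  B2: in={u,x} out={u,z}
  B3: in={u,z} out={a,u,z}
  B4: in={u} out={u,z}
  B5: in=∅ out=∅
  B6: in={a,u} out=∅
  B7: in={u,z} out=∅

live-out(B4) = ["u", "z"]

Answer: ["u", "z"]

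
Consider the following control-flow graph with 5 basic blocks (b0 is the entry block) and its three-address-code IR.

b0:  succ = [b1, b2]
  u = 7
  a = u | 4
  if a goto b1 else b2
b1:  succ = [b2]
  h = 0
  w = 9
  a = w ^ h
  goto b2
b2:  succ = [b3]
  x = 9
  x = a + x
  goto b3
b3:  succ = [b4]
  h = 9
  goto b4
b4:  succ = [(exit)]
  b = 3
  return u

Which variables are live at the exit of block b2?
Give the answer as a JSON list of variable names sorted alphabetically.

Answer: ["u"]

Analysis:
def/use:
  b0: {a,u} / ∅
  b1: {a,h,w} / ∅
  b2: {x} / {a}
  b3: {h} / ∅
  b4: {b} / {u}

Liveness:
  live b0: ∅→{a,u}
  live b1: {u}→{a,u}
  live b2: {a,u}→{u}
  live b3: {u}→{u}
  live b4: {u}→∅

live-out(b2) = ["u"]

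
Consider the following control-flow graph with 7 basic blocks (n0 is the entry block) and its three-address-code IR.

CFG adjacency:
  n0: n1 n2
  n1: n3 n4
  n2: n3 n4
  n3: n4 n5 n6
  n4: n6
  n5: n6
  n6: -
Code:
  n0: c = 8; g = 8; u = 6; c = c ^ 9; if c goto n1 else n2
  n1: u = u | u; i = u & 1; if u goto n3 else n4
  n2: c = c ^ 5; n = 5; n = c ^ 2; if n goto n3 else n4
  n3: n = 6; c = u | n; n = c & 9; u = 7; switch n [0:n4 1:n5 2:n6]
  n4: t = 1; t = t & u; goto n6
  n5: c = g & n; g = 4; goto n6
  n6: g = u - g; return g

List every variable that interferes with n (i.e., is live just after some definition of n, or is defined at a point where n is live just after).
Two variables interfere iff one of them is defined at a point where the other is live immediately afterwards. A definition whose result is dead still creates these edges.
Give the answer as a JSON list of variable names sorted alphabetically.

Answer: ["c", "g", "u"]

Analysis:
Per-block:
  n0: {c,g,u} / ∅
  n1: {i,u} / {u}
  n2: {c,n} / {c}
  n3: {c,n,u} / {u}
  n4: {t} / {u}
  n5: {c,g} / {g,n}
  n6: {g} / {g,u}

Liveness:
  n0 li=∅ lo={c,g,u}
  n1 li={g,u} lo={g,u}
  n2 li={c,g,u} lo={g,u}
  n3 li={g,u} lo={g,n,u}
  n4 li={g,u} lo={g,u}
  n5 li={g,n,u} lo={g,u}
  n6 li={g,u} lo=∅

Interference:
  c — {g,n,u}
  g — {c,i,n,t,u}
  i — {g,u}
  n — {c,g,u}
  t — {g,u}
  u — {c,g,i,n,t}

N(n) = ["c", "g", "u"]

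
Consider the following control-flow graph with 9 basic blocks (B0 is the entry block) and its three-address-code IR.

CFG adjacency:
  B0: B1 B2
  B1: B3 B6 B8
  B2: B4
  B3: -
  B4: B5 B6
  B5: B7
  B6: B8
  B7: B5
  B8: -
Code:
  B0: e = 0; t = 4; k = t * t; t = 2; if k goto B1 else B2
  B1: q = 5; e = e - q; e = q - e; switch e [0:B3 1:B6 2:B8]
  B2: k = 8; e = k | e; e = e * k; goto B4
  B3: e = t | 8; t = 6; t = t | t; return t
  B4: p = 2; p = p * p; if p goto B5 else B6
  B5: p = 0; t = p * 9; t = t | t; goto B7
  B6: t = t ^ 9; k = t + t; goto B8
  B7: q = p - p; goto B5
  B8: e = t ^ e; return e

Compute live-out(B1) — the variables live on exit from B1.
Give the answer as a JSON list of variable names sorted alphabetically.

def/use:
  B0 def {e,k,t} use ∅
  B1 def {e,q} use {e}
  B2 def {e,k} use {e}
  B3 def {e,t} use {t}
  B4 def {p} use ∅
  B5 def {p,t} use ∅
  B6 def {k,t} use {t}
  B7 def {q} use {p}
  B8 def {e} use {e,t}

Backward fixpoint:
  B0 li=∅ lo={e,t}
  B1 li={e,t} lo={e,t}
  B2 li={e,t} lo={e,t}
  B3 li={t} lo=∅
  B4 li={e,t} lo={e,t}
  B5 li=∅ lo={p}
  B6 li={e,t} lo={e,t}
  B7 li={p} lo=∅
  B8 li={e,t} lo=∅

live-out(B1) = ["e", "t"]

Answer: ["e", "t"]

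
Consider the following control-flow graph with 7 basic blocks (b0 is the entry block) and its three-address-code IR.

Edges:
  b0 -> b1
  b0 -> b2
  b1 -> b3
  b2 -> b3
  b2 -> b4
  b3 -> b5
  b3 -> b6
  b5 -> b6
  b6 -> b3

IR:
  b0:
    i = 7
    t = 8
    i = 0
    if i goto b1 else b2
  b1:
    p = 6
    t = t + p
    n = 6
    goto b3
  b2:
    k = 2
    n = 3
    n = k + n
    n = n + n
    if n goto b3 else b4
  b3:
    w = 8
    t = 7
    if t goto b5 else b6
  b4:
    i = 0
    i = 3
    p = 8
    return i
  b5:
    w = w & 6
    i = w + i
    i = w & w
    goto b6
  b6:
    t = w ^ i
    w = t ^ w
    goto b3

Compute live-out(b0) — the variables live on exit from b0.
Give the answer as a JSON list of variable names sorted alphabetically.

Answer: ["i", "t"]

Working:
Block summaries:
  b0: def={i,t} ue=∅
  b1: def={n,p,t} ue={t}
  b2: def={k,n} ue=∅
  b3: def={t,w} ue=∅
  b4: def={i,p} ue=∅
  b5: def={i,w} ue={i,w}
  b6: def={t,w} ue={i,w}

Live sets:
  b0 li=∅ lo={i,t}
  b1 li={i,t} lo={i}
  b2 li={i} lo={i}
  b3 li={i} lo={i,w}
  b4 li=∅ lo=∅
  b5 li={i,w} lo={i,w}
  b6 li={i,w} lo={i}

live-out(b0) = ["i", "t"]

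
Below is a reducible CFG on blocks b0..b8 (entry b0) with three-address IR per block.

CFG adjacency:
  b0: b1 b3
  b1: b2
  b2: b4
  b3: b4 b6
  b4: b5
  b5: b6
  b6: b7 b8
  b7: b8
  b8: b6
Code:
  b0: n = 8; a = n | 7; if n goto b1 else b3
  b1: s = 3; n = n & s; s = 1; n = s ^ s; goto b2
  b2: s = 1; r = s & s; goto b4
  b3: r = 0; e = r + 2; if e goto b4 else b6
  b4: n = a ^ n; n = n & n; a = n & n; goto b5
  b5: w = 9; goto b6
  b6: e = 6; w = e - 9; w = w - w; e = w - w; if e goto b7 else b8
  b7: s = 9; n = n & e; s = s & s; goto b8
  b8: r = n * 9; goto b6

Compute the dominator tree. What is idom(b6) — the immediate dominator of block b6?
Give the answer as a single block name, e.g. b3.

Answer: b0

Working:
idom tree: b1←b0 b2←b1 b3←b0 b4←b0 b5←b4 b6←b0 b7←b6 b8←b6
Dom∩ at merges:
  b4: preds {b2,b3}: {b0,b1,b2} ∩ {b0,b3} = {b0}; idom=b0
  b6: preds {b3,b5,b8}: {b0,b3} ∩ {b0,b4,b5} ∩ {b0,b6,b8} = {b0}; idom=b0
  b8: preds {b6,b7}: {b0,b6} ∩ {b0,b6,b7} = {b0,b6}; idom=b6

idom(b6) = b0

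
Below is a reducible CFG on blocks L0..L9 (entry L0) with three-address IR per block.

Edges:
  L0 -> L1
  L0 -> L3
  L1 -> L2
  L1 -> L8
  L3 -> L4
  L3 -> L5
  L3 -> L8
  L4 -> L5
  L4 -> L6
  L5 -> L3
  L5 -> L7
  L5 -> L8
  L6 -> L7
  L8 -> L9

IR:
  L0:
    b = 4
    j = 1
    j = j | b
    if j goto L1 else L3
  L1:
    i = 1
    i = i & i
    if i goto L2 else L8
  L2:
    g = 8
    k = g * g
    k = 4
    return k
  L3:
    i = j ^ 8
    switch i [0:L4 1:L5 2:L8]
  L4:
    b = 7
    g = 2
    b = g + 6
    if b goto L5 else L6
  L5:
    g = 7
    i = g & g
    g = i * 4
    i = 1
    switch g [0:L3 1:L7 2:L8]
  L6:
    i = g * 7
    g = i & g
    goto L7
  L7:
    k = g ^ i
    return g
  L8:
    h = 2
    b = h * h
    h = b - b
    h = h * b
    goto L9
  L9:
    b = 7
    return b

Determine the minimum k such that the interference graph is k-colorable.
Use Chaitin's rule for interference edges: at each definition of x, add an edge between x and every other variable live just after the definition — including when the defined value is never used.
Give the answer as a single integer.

Answer: 3

Derivation:
Per-block:
  L0: def={b,j} ue=∅
  L1: def={i} ue=∅
  L2: def={g,k} ue=∅
  L3: def={i} ue={j}
  L4: def={b,g} ue=∅
  L5: def={g,i} ue=∅
  L6: def={g,i} ue={g}
  L7: def={k} ue={g,i}
  L8: def={b,h} ue=∅
  L9: def={b} ue=∅

Liveness:
  L0 li=∅ lo={j}
  L1 li=∅ lo=∅
  L2 li=∅ lo=∅
  L3 li={j} lo={j}
  L4 li={j} lo={g,j}
  L5 li={j} lo={g,i,j}
  L6 li={g} lo={g,i}
  L7 li={g,i} lo=∅
  L8 li=∅ lo=∅
  L9 li=∅ lo=∅

Interfere edges:
  b↔{g,h,j}
  g↔{b,i,j,k}
  h↔{b}
  i↔{g,j}
  j↔{b,g,i}
  k↔{g}

Chromatic number:
  {b,g,j} pairwise interfere (3-clique) ⇒ χ ≥ 3
  3-colouring: R0={g,h}  R1={b,i,k}  R2={j}
  χ = 3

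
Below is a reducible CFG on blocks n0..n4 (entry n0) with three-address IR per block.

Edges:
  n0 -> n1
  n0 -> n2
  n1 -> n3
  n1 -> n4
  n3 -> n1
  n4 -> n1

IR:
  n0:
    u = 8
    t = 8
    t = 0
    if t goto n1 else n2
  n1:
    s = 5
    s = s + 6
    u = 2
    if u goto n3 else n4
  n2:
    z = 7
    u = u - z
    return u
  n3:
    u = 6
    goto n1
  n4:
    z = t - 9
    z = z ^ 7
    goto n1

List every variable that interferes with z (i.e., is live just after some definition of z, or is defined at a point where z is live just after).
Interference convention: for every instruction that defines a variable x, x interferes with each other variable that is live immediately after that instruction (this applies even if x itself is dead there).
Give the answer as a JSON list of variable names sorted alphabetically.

Answer: ["t", "u"]

Derivation:
def/use:
  n0: {t,u} / ∅
  n1: {s,u} / ∅
  n2: {u,z} / {u}
  n3: {u} / ∅
  n4: {z} / {t}

Liveness:
  n0 li=∅ lo={t,u}
  n1 li={t} lo={t}
  n2 li={u} lo=∅
  n3 li={t} lo={t}
  n4 li={t} lo={t}

Interference:
  s: {t}
  t: {s,u,z}
  u: {t,z}
  z: {t,u}

N(z) = ["t", "u"]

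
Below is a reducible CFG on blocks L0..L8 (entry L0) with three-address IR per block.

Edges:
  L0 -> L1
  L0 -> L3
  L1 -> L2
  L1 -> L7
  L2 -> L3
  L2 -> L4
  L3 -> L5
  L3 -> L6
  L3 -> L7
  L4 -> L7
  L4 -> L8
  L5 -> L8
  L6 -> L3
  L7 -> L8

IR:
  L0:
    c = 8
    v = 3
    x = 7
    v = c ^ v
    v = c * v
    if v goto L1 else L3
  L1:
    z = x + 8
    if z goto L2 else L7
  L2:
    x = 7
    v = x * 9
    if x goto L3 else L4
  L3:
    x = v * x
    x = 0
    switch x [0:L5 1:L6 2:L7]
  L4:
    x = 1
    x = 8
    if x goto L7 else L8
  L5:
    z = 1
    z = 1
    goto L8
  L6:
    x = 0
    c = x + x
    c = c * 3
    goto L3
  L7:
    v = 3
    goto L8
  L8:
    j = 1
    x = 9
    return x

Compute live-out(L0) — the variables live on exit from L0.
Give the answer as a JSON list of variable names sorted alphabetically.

def/use:
  L0: def={c,v,x} ue=∅
  L1: def={z} ue={x}
  L2: def={v,x} ue=∅
  L3: def={x} ue={v,x}
  L4: def={x} ue=∅
  L5: def={z} ue=∅
  L6: def={c,x} ue=∅
  L7: def={v} ue=∅
  L8: def={j,x} ue=∅

Liveness:
  live L0: ∅→{v,x}
  live L1: {x}→∅
  live L2: ∅→{v,x}
  live L3: {v,x}→{v}
  live L4: ∅→∅
  live L5: ∅→∅
  live L6: {v}→{v,x}
  live L7: ∅→∅
  live L8: ∅→∅

live-out(L0) = ["v", "x"]

Answer: ["v", "x"]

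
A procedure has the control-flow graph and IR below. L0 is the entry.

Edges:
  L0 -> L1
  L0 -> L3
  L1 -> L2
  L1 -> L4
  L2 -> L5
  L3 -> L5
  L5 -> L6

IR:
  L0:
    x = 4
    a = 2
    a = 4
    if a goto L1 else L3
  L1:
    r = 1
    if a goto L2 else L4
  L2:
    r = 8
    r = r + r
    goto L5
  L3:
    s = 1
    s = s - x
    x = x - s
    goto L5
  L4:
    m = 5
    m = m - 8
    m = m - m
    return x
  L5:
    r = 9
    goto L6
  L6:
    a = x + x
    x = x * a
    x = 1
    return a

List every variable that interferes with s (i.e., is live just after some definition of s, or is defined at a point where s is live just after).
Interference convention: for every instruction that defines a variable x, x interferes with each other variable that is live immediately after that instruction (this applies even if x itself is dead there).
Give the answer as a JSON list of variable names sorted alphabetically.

Answer: ["x"]

Derivation:
Per-block:
  L0: {a,x} / ∅
  L1: {r} / {a}
  L2: {r} / ∅
  L3: {s,x} / {x}
  L4: {m} / {x}
  L5: {r} / ∅
  L6: {a,x} / {x}

Backward fixpoint:
  L0: in=∅ out={a,x}
  L1: in={a,x} out={x}
  L2: in={x} out={x}
  L3: in={x} out={x}
  L4: in={x} out=∅
  L5: in={x} out={x}
  L6: in={x} out=∅

Conflict graph:
  a: {r,x}
  m: {x}
  r: {a,x}
  s: {x}
  x: {a,m,r,s}

N(s) = ["x"]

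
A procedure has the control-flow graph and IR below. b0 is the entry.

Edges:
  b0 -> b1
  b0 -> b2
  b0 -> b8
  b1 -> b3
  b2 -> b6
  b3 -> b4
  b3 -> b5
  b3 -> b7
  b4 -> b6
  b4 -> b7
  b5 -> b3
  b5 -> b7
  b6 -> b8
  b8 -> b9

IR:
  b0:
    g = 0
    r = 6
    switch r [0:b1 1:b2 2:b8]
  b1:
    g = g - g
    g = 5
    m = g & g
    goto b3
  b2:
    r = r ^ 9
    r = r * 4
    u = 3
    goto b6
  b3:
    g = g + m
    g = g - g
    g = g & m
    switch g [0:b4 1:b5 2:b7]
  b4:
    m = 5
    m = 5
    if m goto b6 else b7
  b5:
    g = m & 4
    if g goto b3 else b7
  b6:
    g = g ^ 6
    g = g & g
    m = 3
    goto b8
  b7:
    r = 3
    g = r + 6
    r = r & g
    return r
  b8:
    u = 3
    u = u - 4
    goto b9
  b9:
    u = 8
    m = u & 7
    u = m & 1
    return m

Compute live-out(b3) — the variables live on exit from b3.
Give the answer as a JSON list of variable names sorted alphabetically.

Per-block:
  b0: def={g,r} ue=∅
  b1: def={g,m} ue={g}
  b2: def={r,u} ue={r}
  b3: def={g} ue={g,m}
  b4: def={m} ue=∅
  b5: def={g} ue={m}
  b6: def={g,m} ue={g}
  b7: def={g,r} ue=∅
  b8: def={u} ue=∅
  b9: def={m,u} ue=∅

Live sets:
  b0: in=∅ out={g,r}
  b1: in={g} out={g,m}
  b2: in={g,r} out={g}
  b3: in={g,m} out={g,m}
  b4: in={g} out={g}
  b5: in={m} out={g,m}
  b6: in={g} out=∅
  b7: in=∅ out=∅
  b8: in=∅ out=∅
  b9: in=∅ out=∅

live-out(b3) = ["g", "m"]

Answer: ["g", "m"]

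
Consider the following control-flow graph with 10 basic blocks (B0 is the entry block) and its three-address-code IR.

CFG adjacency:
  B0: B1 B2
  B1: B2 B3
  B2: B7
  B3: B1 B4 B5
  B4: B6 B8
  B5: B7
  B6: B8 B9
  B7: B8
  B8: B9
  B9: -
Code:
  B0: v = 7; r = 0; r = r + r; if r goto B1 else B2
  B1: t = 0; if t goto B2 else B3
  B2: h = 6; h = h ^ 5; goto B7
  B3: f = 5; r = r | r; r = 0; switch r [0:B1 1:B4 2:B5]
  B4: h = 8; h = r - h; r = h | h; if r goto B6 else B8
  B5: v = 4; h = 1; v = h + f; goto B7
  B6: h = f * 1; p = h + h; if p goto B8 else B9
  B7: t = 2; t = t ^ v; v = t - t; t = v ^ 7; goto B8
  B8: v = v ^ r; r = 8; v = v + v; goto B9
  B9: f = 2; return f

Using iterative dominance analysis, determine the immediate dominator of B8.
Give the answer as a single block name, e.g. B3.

idom tree: B1←B0 B2←B0 B3←B1 B4←B3 B5←B3 B6←B4 B7←B0 B8←B0 B9←B0
Join-block Dom:
  B1: preds {B0,B3}: {B0} ∩ {B0,B1,B3} = {B0}; idom=B0
  B2: preds {B0,B1}: {B0} ∩ {B0,B1} = {B0}; idom=B0
  B7: preds {B2,B5}: {B0,B2} ∩ {B0,B1,B3,B5} = {B0}; idom=B0
  B8: preds {B4,B6,B7}: {B0,B1,B3,B4} ∩ {B0,B1,B3,B4,B6} ∩ {B0,B7} = {B0}; idom=B0
  B9: preds {B6,B8}: {B0,B1,B3,B4,B6} ∩ {B0,B8} = {B0}; idom=B0

idom(B8) = B0

Answer: B0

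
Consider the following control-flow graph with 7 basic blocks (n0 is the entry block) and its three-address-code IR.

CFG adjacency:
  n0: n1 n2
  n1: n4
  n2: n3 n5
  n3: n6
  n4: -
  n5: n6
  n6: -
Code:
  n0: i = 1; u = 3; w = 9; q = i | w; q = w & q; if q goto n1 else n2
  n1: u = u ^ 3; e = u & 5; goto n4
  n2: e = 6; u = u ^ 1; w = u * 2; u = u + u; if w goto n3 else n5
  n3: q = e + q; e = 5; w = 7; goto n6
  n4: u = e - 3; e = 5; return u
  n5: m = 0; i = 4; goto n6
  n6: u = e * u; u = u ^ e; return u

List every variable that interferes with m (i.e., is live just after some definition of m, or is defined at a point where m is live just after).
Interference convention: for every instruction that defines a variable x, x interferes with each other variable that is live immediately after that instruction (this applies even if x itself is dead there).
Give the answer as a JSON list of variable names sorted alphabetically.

Answer: ["e", "u"]

Derivation:
Block summaries:
  n0: {i,q,u,w} / ∅
  n1: {e,u} / {u}
  n2: {e,u,w} / {u}
  n3: {e,q,w} / {e,q}
  n4: {e,u} / {e}
  n5: {i,m} / ∅
  n6: {u} / {e,u}

Live sets:
  live n0: ∅→{q,u}
  live n1: {u}→{e}
  live n2: {q,u}→{e,q,u}
  live n3: {e,q,u}→{e,u}
  live n4: {e}→∅
  live n5: {e,u}→{e,u}
  live n6: {e,u}→∅

Interfere edges:
  e — {i,m,q,u,w}
  i — {e,u,w}
  m — {e,u}
  q — {e,u,w}
  u — {e,i,m,q,w}
  w — {e,i,q,u}

N(m) = ["e", "u"]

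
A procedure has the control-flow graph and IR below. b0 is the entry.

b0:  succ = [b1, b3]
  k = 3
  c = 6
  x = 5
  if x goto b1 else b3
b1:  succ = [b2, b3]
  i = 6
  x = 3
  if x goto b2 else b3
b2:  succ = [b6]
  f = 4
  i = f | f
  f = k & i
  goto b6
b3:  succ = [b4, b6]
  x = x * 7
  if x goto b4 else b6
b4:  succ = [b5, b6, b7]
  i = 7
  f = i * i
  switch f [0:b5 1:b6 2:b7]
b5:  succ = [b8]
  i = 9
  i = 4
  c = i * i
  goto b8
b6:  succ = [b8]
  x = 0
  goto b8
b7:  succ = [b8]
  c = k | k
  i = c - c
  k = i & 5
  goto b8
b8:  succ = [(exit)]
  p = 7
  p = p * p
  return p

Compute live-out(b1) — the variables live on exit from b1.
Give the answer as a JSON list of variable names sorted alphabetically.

def/use:
  b0 def {c,k,x} use ∅
  b1 def {i,x} use ∅
  b2 def {f,i} use {k}
  b3 def {x} use {x}
  b4 def {f,i} use ∅
  b5 def {c,i} use ∅
  b6 def {x} use ∅
  b7 def {c,i,k} use {k}
  b8 def {p} use ∅

Liveness:
  b0: in=∅ out={k,x}
  b1: in={k} out={k,x}
  b2: in={k} out=∅
  b3: in={k,x} out={k}
  b4: in={k} out={k}
  b5: in=∅ out=∅
  b6: in=∅ out=∅
  b7: in={k} out=∅
  b8: in=∅ out=∅

live-out(b1) = ["k", "x"]

Answer: ["k", "x"]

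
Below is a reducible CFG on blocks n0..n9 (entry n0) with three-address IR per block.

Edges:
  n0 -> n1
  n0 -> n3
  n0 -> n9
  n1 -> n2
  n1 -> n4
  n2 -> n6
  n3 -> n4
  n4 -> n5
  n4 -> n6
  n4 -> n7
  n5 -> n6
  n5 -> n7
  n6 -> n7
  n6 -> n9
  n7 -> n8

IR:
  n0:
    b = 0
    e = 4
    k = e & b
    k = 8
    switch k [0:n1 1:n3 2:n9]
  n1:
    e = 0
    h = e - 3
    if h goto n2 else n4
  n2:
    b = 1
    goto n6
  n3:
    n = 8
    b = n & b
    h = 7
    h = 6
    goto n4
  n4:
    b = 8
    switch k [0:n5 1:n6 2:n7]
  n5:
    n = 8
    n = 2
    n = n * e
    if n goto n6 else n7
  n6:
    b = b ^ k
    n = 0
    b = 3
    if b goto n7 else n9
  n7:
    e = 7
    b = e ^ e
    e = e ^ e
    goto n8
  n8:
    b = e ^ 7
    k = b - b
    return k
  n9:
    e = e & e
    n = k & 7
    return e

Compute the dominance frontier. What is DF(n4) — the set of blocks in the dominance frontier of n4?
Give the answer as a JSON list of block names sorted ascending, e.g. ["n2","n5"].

idom tree: n1←n0 n2←n1 n3←n0 n4←n0 n5←n4 n6←n0 n7←n0 n8←n7 n9←n0
Dom∩ at merges:
  n4: preds {n1,n3}: {n0,n1} ∩ {n0,n3} = {n0}; idom=n0
  n6: preds {n2,n4,n5}: {n0,n1,n2} ∩ {n0,n4} ∩ {n0,n4,n5} = {n0}; idom=n0
  n7: preds {n4,n5,n6}: {n0,n4} ∩ {n0,n4,n5} ∩ {n0,n6} = {n0}; idom=n0
  n9: preds {n0,n6}: {n0} ∩ {n0,n6} = {n0}; idom=n0

Frontier:
  n4←n1: walk n1 to n0
  n4←n3: walk n3 to n0
  n6←n2: walk n2→n1 to n0
  n6←n4: walk n4 to n0
  n6←n5: walk n5→n4 to n0
  n7←n4: walk n4 to n0
  n7←n5: walk n5→n4 to n0
  n7←n6: walk n6 to n0
  n9←n0: walk · to n0
  n9←n6: walk n6 to n0
  n0: DF=∅
  n1: DF={n4,n6}
  n2: DF={n6}
  n3: DF={n4}
  n4: DF={n6,n7}
  n5: DF={n6,n7}
  n6: DF={n7,n9}
  n7: DF=∅
  n8: DF=∅
  n9: DF=∅

DF(n4) = ["n6", "n7"]

Answer: ["n6", "n7"]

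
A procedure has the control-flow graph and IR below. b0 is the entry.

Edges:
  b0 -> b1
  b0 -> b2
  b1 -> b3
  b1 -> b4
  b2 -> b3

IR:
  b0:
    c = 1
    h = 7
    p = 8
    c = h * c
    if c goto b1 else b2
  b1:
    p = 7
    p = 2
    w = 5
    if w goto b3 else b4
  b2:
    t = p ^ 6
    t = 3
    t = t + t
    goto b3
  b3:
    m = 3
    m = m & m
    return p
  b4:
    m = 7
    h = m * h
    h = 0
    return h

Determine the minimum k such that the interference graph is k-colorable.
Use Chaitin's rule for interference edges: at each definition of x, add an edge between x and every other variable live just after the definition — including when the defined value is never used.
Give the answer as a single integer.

Per-block:
  b0: def={c,h,p} ue=∅
  b1: def={p,w} ue=∅
  b2: def={t} ue={p}
  b3: def={m} ue={p}
  b4: def={h,m} ue={h}

Backward fixpoint:
  b0 li=∅ lo={h,p}
  b1 li={h} lo={h,p}
  b2 li={p} lo={p}
  b3 li={p} lo=∅
  b4 li={h} lo=∅

Interfere edges:
  c — {h,p}
  h — {c,m,p,w}
  m — {h,p}
  p — {c,h,m,t,w}
  t — {p}
  w — {h,p}

Registers:
  clique {c,h,p} ⇒ need ≥ 3
  assign c→R2 h→R1 m→R2 p→R0 t→R1 w→R2 — no edge inside a register ⇒ χ ≤ 3
  χ = 3

Answer: 3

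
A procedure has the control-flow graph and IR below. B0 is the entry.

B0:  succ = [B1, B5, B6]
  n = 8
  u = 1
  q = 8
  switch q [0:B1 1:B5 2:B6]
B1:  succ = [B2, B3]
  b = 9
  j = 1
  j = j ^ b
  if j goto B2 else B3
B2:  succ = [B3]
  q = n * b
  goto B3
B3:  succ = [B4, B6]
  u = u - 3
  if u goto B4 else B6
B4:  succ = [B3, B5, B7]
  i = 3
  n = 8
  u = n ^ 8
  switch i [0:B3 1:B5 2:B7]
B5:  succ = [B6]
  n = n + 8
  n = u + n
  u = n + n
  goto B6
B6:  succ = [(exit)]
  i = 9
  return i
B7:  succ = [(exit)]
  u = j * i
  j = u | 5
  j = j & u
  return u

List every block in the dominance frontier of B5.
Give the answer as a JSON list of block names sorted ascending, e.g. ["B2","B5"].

Answer: ["B6"]

Analysis:
idom tree: B1←B0 B2←B1 B3←B1 B4←B3 B5←B0 B6←B0 B7←B4
Dom∩ at merges:
  B3: preds {B1,B2,B4}: {B0,B1} ∩ {B0,B1,B2} ∩ {B0,B1,B3,B4} = {B0,B1}; idom=B1
  B5: preds {B0,B4}: {B0} ∩ {B0,B1,B3,B4} = {B0}; idom=B0
  B6: preds {B0,B3,B5}: {B0} ∩ {B0,B1,B3} ∩ {B0,B5} = {B0}; idom=B0

DF derivation:
  B3←B1: walk · to B1
  B3←B2: walk B2 to B1
  B3←B4: walk B4→B3 to B1
  B5←B0: walk · to B0
  B5←B4: walk B4→B3→B1 to B0
  B6←B0: walk · to B0
  B6←B3: walk B3→B1 to B0
  B6←B5: walk B5 to B0
  B0: DF=∅
  B1: DF={B5,B6}
  B2: DF={B3}
  B3: DF={B3,B5,B6}
  B4: DF={B3,B5}
  B5: DF={B6}
  B6: DF=∅
  B7: DF=∅

DF(B5) = ["B6"]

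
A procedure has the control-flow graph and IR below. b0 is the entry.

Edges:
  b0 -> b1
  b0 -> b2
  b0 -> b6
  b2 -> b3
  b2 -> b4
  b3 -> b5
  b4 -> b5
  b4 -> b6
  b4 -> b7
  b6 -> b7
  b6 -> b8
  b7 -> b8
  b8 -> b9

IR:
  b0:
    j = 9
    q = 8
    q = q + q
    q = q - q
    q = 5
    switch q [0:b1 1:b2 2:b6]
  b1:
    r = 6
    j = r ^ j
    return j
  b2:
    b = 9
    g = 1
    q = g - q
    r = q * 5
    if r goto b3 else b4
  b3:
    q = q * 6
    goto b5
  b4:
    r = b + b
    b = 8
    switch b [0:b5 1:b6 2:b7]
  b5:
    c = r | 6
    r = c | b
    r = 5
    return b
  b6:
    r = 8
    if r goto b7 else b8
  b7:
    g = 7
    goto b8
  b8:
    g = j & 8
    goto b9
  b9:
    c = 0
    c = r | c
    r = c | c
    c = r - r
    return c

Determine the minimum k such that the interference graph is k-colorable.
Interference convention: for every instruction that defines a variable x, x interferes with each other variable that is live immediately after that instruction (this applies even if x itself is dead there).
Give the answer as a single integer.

Per-block:
  b0: {j,q} / ∅
  b1: {j,r} / {j}
  b2: {b,g,q,r} / {q}
  b3: {q} / {q}
  b4: {b,r} / {b}
  b5: {c,r} / {b,r}
  b6: {r} / ∅
  b7: {g} / ∅
  b8: {g} / {j}
  b9: {c,r} / {r}

Live sets:
  b0: in=∅ out={j,q}
  b1: in={j} out=∅
  b2: in={j,q} out={b,j,q,r}
  b3: in={b,q,r} out={b,r}
  b4: in={b,j} out={b,j,r}
  b5: in={b,r} out=∅
  b6: in={j} out={j,r}
  b7: in={j,r} out={j,r}
  b8: in={j,r} out={r}
  b9: in={r} out=∅

Interfere edges:
  b: {c,g,j,q,r}
  c: {b,r}
  g: {b,j,q,r}
  j: {b,g,q,r}
  q: {b,g,j,r}
  r: {b,c,g,j,q}

Colouring:
  clique {b,g,j,q,r} ⇒ need ≥ 5
  assign b→r0 c→r2 g→r2 j→r3 q→r4 r→r1 — no edge inside a register ⇒ χ ≤ 5
  χ = 5

Answer: 5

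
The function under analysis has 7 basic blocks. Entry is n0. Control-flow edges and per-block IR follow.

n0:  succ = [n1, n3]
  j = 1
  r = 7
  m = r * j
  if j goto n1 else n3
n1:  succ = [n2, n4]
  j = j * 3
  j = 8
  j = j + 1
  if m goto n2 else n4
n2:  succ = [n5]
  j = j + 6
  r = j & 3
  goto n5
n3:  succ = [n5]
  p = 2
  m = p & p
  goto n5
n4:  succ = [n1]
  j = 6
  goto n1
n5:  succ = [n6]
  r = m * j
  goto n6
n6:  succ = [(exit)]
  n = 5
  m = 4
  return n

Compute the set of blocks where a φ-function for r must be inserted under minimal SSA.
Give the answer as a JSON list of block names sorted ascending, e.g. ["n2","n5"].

Answer: ["n5"]

Derivation:
idom tree: n1←n0 n2←n1 n3←n0 n4←n1 n5←n0 n6←n5
Dom∩ at merges:
  n1: preds {n0,n4}: {n0} ∩ {n0,n1,n4} = {n0}; idom=n0
  n5: preds {n2,n3}: {n0,n1,n2} ∩ {n0,n3} = {n0}; idom=n0

Frontier:
  join n1 pred n0: · stop@n0
  join n1 pred n4: n4→n1 stop@n0
  join n5 pred n2: n2→n1 stop@n0
  join n5 pred n3: n3 stop@n0
  DF(n0)=∅
  DF(n1)={n1,n5}
  DF(n2)={n5}
  DF(n3)={n5}
  DF(n4)={n1}
  DF(n5)=∅
  DF(n6)=∅

φ for r: defs {n0,n2,n5}
  DF⁺ = {n5}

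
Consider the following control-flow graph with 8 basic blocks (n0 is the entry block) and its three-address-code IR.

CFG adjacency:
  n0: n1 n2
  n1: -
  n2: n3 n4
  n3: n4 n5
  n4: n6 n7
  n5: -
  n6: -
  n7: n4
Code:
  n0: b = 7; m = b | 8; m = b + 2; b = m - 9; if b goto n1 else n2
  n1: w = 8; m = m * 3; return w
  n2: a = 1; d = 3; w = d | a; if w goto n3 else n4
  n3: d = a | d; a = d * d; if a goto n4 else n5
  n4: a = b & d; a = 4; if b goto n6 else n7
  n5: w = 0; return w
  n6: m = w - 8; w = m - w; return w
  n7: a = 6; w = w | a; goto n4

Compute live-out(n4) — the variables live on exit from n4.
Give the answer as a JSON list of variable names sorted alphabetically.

Per-block:
  n0: def={b,m} ue=∅
  n1: def={m,w} ue={m}
  n2: def={a,d,w} ue=∅
  n3: def={a,d} ue={a,d}
  n4: def={a} ue={b,d}
  n5: def={w} ue=∅
  n6: def={m,w} ue={w}
  n7: def={a,w} ue={w}

Backward fixpoint:
  n0 li=∅ lo={b,m}
  n1 li={m} lo=∅
  n2 li={b} lo={a,b,d,w}
  n3 li={a,b,d,w} lo={b,d,w}
  n4 li={b,d,w} lo={b,d,w}
  n5 li=∅ lo=∅
  n6 li={w} lo=∅
  n7 li={b,d,w} lo={b,d,w}

live-out(n4) = ["b", "d", "w"]

Answer: ["b", "d", "w"]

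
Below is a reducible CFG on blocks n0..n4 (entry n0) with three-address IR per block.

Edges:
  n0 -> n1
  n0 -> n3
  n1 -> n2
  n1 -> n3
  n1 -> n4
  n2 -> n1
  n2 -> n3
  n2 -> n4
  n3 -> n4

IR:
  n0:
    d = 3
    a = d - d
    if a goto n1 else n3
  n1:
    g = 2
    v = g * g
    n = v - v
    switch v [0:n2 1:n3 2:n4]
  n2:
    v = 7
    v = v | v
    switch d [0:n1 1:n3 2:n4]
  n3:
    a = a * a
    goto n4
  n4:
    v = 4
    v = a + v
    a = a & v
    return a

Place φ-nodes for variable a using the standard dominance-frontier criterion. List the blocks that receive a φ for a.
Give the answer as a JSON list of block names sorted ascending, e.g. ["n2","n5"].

Answer: ["n4"]

Derivation:
idom tree: n1←n0 n2←n1 n3←n0 n4←n0
Dom at joins:
  n1: preds {n0,n2}: {n0} ∩ {n0,n1,n2} = {n0}; idom=n0
  n3: preds {n0,n1,n2}: {n0} ∩ {n0,n1} ∩ {n0,n1,n2} = {n0}; idom=n0
  n4: preds {n1,n2,n3}: {n0,n1} ∩ {n0,n1,n2} ∩ {n0,n3} = {n0}; idom=n0

DF derivation:
  join n1 pred n0: · stop@n0
  join n1 pred n2: n2→n1 stop@n0
  join n3 pred n0: · stop@n0
  join n3 pred n1: n1 stop@n0
  join n3 pred n2: n2→n1 stop@n0
  join n4 pred n1: n1 stop@n0
  join n4 pred n2: n2→n1 stop@n0
  join n4 pred n3: n3 stop@n0
  DF(n0)=∅
  DF(n1)={n1,n3,n4}
  DF(n2)={n1,n3,n4}
  DF(n3)={n4}
  DF(n4)=∅

φ for a: defs {n0,n3,n4}
  DF⁺ = {n4}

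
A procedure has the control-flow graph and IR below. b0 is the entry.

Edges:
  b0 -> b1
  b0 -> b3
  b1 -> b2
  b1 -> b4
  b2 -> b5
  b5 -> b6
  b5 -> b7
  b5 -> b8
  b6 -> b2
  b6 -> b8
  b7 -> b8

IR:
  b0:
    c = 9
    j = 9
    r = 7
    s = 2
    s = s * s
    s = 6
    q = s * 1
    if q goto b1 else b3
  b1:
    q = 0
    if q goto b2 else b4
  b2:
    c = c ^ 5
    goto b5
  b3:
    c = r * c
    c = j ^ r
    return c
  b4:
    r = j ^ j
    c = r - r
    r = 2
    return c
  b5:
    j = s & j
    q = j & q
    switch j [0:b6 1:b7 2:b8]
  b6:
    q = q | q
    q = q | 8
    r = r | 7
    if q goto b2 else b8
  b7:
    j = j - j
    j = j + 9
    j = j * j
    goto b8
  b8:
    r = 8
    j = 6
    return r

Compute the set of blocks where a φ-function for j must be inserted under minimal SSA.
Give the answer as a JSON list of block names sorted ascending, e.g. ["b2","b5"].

idom tree: b1←b0 b2←b1 b3←b0 b4←b1 b5←b2 b6←b5 b7←b5 b8←b5
Dom at joins:
  b2: preds {b1,b6}: {b0,b1} ∩ {b0,b1,b2,b5,b6} = {b0,b1}; idom=b1
  b8: preds {b5,b6,b7}: {b0,b1,b2,b5} ∩ {b0,b1,b2,b5,b6} ∩ {b0,b1,b2,b5,b7} = {b0,b1,b2,b5}; idom=b5

DF walk-up:
  b2←b1: walk · to b1
  b2←b6: walk b6→b5→b2 to b1
  b8←b5: walk · to b5
  b8←b6: walk b6 to b5
  b8←b7: walk b7 to b5
  b0: DF=∅
  b1: DF=∅
  b2: DF={b2}
  b3: DF=∅
  b4: DF=∅
  b5: DF={b2}
  b6: DF={b2,b8}
  b7: DF={b8}
  b8: DF=∅

φ for j: defs {b0,b5,b7,b8}
  DF⁺ = {b2,b8}

Answer: ["b2", "b8"]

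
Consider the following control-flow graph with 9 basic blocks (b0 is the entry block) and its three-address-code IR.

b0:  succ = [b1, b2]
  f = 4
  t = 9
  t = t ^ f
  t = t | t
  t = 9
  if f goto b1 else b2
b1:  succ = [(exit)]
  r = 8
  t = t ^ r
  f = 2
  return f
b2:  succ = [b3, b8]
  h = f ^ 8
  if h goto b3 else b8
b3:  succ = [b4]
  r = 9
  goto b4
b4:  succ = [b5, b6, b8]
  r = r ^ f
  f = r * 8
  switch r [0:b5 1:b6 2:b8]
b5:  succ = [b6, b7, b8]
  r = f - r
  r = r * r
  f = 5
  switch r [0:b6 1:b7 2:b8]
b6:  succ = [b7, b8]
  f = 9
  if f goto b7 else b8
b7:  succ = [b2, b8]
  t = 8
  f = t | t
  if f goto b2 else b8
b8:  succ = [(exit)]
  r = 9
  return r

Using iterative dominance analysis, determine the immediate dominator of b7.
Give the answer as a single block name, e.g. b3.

idom tree: b1←b0 b2←b0 b3←b2 b4←b3 b5←b4 b6←b4 b7←b4 b8←b2
Join-block Dom:
  b2: preds {b0,b7}: {b0} ∩ {b0,b2,b3,b4,b7} = {b0}; idom=b0
  b6: preds {b4,b5}: {b0,b2,b3,b4} ∩ {b0,b2,b3,b4,b5} = {b0,b2,b3,b4}; idom=b4
  b7: preds {b5,b6}: {b0,b2,b3,b4,b5} ∩ {b0,b2,b3,b4,b6} = {b0,b2,b3,b4}; idom=b4
  b8: preds {b2,b4,b5,b6,b7}: {b0,b2} ∩ {b0,b2,b3,b4} ∩ {b0,b2,b3,b4,b5} ∩ {b0,b2,b3,b4,b6} ∩ {b0,b2,b3,b4,b7} = {b0,b2}; idom=b2

idom(b7) = b4

Answer: b4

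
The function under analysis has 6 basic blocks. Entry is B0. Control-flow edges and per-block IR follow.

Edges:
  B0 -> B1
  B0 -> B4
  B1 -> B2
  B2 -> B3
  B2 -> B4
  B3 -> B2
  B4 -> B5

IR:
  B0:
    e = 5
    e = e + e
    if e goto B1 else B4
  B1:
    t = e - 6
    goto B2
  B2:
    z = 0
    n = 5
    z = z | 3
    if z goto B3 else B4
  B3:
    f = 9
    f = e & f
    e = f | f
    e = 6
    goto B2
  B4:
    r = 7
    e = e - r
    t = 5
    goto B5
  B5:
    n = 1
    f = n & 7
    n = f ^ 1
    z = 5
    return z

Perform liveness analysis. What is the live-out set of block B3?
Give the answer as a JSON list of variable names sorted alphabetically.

Answer: ["e"]

Working:
Block summaries:
  B0: {e} / ∅
  B1: {t} / {e}
  B2: {n,z} / ∅
  B3: {e,f} / {e}
  B4: {e,r,t} / {e}
  B5: {f,n,z} / ∅

Liveness:
  B0: in=∅ out={e}
  B1: in={e} out={e}
  B2: in={e} out={e}
  B3: in={e} out={e}
  B4: in={e} out=∅
  B5: in=∅ out=∅

live-out(B3) = ["e"]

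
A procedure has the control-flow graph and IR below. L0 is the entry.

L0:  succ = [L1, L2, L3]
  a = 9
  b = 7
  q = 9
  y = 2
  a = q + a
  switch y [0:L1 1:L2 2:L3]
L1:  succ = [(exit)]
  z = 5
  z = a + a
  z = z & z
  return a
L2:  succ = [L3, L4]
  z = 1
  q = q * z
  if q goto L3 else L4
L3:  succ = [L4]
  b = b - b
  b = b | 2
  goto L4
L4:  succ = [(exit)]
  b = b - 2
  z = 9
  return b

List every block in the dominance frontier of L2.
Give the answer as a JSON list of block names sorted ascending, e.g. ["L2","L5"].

Answer: ["L3", "L4"]

Working:
idom tree: L1←L0 L2←L0 L3←L0 L4←L0
Dom∩ at merges:
  L3: preds {L0,L2}: {L0} ∩ {L0,L2} = {L0}; idom=L0
  L4: preds {L2,L3}: {L0,L2} ∩ {L0,L3} = {L0}; idom=L0

DF derivation:
  join L3 pred L0: · stop@L0
  join L3 pred L2: L2 stop@L0
  join L4 pred L2: L2 stop@L0
  join L4 pred L3: L3 stop@L0
  L0: DF=∅
  L1: DF=∅
  L2: DF={L3,L4}
  L3: DF={L4}
  L4: DF=∅

DF(L2) = ["L3", "L4"]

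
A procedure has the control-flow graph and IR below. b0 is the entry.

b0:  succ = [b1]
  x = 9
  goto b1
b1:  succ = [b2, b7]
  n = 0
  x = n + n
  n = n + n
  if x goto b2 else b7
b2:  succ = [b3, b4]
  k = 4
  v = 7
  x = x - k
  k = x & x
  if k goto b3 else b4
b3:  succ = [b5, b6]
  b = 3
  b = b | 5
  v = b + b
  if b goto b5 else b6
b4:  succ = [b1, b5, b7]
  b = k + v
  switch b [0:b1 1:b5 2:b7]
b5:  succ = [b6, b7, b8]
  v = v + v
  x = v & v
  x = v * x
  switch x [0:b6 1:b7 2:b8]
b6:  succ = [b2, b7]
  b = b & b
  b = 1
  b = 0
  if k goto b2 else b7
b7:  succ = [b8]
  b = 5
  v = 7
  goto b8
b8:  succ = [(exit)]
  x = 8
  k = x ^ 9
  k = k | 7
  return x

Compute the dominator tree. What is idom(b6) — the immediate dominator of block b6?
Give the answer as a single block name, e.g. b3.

Answer: b2

Derivation:
idom tree: b1←b0 b2←b1 b3←b2 b4←b2 b5←b2 b6←b2 b7←b1 b8←b1
Dom at joins:
  b1: preds {b0,b4}: {b0} ∩ {b0,b1,b2,b4} = {b0}; idom=b0
  b2: preds {b1,b6}: {b0,b1} ∩ {b0,b1,b2,b6} = {b0,b1}; idom=b1
  b5: preds {b3,b4}: {b0,b1,b2,b3} ∩ {b0,b1,b2,b4} = {b0,b1,b2}; idom=b2
  b6: preds {b3,b5}: {b0,b1,b2,b3} ∩ {b0,b1,b2,b5} = {b0,b1,b2}; idom=b2
  b7: preds {b1,b4,b5,b6}: {b0,b1} ∩ {b0,b1,b2,b4} ∩ {b0,b1,b2,b5} ∩ {b0,b1,b2,b6} = {b0,b1}; idom=b1
  b8: preds {b5,b7}: {b0,b1,b2,b5} ∩ {b0,b1,b7} = {b0,b1}; idom=b1

idom(b6) = b2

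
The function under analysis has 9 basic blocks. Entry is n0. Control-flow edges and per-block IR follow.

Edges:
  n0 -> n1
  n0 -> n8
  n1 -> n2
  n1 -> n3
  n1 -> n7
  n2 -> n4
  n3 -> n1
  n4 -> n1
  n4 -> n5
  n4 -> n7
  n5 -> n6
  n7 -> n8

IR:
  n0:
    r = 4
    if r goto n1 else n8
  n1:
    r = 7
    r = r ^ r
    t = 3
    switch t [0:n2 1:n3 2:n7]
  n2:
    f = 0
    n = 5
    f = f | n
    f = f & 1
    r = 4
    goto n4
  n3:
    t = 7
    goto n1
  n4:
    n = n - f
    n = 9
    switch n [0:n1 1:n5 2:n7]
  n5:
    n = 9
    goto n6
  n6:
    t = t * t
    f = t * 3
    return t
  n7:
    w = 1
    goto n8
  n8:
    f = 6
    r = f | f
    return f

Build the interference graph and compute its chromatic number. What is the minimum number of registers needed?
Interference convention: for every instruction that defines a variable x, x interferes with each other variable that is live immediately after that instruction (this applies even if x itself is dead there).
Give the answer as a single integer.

Answer: 4

Working:
Per-block:
  n0 def {r} use ∅
  n1 def {r,t} use ∅
  n2 def {f,n,r} use ∅
  n3 def {t} use ∅
  n4 def {n} use {f,n}
  n5 def {n} use ∅
  n6 def {f,t} use {t}
  n7 def {w} use ∅
  n8 def {f,r} use ∅

Backward fixpoint:
  n0 li=∅ lo=∅
  n1 li=∅ lo={t}
  n2 li={t} lo={f,n,t}
  n3 li=∅ lo=∅
  n4 li={f,n,t} lo={t}
  n5 li={t} lo={t}
  n6 li={t} lo=∅
  n7 li=∅ lo=∅
  n8 li=∅ lo=∅

Conflict graph:
  f↔{n,r,t}
  n↔{f,r,t}
  r↔{f,n,t}
  t↔{f,n,r}
  w↔∅

Registers:
  lower bound: {f,n,r,t} mutually conflict ⇒ χ ≥ 4
  assign f→r0 n→r1 r→r2 t→r3 w→r0 — no edge inside a register ⇒ χ ≤ 4
  χ = 4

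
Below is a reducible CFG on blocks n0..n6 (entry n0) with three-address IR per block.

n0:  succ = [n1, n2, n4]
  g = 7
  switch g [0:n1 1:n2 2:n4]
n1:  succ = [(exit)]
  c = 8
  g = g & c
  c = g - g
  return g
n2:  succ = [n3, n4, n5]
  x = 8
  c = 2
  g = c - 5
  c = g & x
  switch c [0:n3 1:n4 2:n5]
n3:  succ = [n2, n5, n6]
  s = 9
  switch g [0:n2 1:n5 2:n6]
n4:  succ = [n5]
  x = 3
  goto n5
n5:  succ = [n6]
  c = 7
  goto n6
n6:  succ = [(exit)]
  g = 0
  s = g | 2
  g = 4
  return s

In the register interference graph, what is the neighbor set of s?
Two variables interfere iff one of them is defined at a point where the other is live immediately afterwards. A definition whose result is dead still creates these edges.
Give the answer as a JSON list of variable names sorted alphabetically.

Answer: ["g"]

Analysis:
def/use:
  n0: def={g} ue=∅
  n1: def={c,g} ue={g}
  n2: def={c,g,x} ue=∅
  n3: def={s} ue={g}
  n4: def={x} ue=∅
  n5: def={c} ue=∅
  n6: def={g,s} ue=∅

Live sets:
  n0: in=∅ out={g}
  n1: in={g} out=∅
  n2: in=∅ out={g}
  n3: in={g} out=∅
  n4: in=∅ out=∅
  n5: in=∅ out=∅
  n6: in=∅ out=∅

Interfere edges:
  c: {g,x}
  g: {c,s,x}
  s: {g}
  x: {c,g}

N(s) = ["g"]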